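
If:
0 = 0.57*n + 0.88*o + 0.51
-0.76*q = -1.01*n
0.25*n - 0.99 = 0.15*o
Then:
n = 2.60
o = -2.26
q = 3.46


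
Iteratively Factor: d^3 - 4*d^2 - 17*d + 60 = (d - 5)*(d^2 + d - 12) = (d - 5)*(d - 3)*(d + 4)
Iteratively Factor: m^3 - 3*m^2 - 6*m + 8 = (m - 1)*(m^2 - 2*m - 8) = (m - 4)*(m - 1)*(m + 2)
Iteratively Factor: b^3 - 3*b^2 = (b)*(b^2 - 3*b) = b*(b - 3)*(b)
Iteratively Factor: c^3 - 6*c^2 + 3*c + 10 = (c - 2)*(c^2 - 4*c - 5) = (c - 5)*(c - 2)*(c + 1)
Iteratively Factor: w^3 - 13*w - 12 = (w + 3)*(w^2 - 3*w - 4) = (w + 1)*(w + 3)*(w - 4)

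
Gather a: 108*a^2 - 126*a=108*a^2 - 126*a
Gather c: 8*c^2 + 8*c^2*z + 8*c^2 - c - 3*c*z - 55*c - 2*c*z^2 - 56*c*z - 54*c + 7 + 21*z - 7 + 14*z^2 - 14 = c^2*(8*z + 16) + c*(-2*z^2 - 59*z - 110) + 14*z^2 + 21*z - 14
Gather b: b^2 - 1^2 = b^2 - 1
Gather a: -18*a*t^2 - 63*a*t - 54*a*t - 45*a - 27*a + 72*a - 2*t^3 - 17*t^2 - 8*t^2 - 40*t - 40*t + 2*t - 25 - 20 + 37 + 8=a*(-18*t^2 - 117*t) - 2*t^3 - 25*t^2 - 78*t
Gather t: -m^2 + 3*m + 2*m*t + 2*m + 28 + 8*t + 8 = -m^2 + 5*m + t*(2*m + 8) + 36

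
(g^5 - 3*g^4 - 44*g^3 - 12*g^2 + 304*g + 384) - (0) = g^5 - 3*g^4 - 44*g^3 - 12*g^2 + 304*g + 384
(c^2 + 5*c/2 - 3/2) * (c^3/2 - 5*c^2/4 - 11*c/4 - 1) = c^5/2 - 53*c^3/8 - 6*c^2 + 13*c/8 + 3/2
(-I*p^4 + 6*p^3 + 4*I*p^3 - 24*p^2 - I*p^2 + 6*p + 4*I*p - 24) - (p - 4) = -I*p^4 + 6*p^3 + 4*I*p^3 - 24*p^2 - I*p^2 + 5*p + 4*I*p - 20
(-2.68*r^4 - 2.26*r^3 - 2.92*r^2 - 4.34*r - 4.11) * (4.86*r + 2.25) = -13.0248*r^5 - 17.0136*r^4 - 19.2762*r^3 - 27.6624*r^2 - 29.7396*r - 9.2475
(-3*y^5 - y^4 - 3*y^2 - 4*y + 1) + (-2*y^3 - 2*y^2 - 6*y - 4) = -3*y^5 - y^4 - 2*y^3 - 5*y^2 - 10*y - 3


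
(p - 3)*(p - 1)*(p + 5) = p^3 + p^2 - 17*p + 15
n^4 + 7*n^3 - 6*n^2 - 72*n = n*(n - 3)*(n + 4)*(n + 6)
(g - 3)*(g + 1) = g^2 - 2*g - 3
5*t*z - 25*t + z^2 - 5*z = (5*t + z)*(z - 5)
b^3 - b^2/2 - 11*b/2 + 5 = (b - 2)*(b - 1)*(b + 5/2)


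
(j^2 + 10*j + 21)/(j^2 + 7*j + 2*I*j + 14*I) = (j + 3)/(j + 2*I)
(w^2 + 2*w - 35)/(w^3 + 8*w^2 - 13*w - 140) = (w - 5)/(w^2 + w - 20)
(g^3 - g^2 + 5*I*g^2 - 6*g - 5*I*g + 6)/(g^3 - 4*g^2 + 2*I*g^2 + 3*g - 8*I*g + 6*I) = (g + 3*I)/(g - 3)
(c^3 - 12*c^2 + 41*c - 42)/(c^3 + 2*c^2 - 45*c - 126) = (c^2 - 5*c + 6)/(c^2 + 9*c + 18)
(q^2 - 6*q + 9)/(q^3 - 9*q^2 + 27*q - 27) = 1/(q - 3)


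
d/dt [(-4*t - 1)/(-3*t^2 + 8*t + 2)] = 6*t*(-2*t - 1)/(9*t^4 - 48*t^3 + 52*t^2 + 32*t + 4)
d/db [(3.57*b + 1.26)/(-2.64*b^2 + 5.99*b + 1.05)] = (9.4248*b^2 + 6.6528*b - 3.7989)/(6.9696*b^4 - 31.6272*b^3 + 30.3361*b^2 + 12.579*b + 1.1025)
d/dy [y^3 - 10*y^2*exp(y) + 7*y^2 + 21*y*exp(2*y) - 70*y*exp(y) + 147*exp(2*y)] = -10*y^2*exp(y) + 3*y^2 + 42*y*exp(2*y) - 90*y*exp(y) + 14*y + 315*exp(2*y) - 70*exp(y)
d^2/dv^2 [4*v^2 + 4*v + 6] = 8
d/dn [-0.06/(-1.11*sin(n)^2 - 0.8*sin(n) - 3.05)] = -(0.1332*sin(n) + 0.048)*cos(n)/(1.11*sin(n)^2 + 0.8*sin(n) + 3.05)^2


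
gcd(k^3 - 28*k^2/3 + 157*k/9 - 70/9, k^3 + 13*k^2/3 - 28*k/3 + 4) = k - 2/3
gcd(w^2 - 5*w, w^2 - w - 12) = 1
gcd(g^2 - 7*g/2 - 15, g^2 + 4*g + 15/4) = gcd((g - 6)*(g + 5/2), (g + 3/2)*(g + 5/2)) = g + 5/2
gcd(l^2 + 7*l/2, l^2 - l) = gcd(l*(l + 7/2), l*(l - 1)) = l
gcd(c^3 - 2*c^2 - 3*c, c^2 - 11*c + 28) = 1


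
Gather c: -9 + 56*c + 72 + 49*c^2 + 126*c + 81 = 49*c^2 + 182*c + 144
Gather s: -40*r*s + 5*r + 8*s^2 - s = 5*r + 8*s^2 + s*(-40*r - 1)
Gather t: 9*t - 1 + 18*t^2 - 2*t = 18*t^2 + 7*t - 1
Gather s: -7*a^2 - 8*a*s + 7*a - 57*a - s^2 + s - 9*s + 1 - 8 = -7*a^2 - 50*a - s^2 + s*(-8*a - 8) - 7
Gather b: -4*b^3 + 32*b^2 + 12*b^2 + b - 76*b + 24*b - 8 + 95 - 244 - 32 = -4*b^3 + 44*b^2 - 51*b - 189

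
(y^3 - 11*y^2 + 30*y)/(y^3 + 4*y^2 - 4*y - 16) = y*(y^2 - 11*y + 30)/(y^3 + 4*y^2 - 4*y - 16)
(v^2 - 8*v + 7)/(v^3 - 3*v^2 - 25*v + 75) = (v^2 - 8*v + 7)/(v^3 - 3*v^2 - 25*v + 75)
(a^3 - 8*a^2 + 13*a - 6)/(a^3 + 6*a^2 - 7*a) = (a^2 - 7*a + 6)/(a*(a + 7))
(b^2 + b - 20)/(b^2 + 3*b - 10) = (b - 4)/(b - 2)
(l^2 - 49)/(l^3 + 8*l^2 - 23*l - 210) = (l - 7)/(l^2 + l - 30)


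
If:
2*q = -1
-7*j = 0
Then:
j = 0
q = -1/2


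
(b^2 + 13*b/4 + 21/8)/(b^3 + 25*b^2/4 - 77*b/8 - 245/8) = (2*b + 3)/(2*b^2 + 9*b - 35)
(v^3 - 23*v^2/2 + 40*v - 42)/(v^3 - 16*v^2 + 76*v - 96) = (v - 7/2)/(v - 8)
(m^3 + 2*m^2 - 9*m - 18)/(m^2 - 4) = (m^2 - 9)/(m - 2)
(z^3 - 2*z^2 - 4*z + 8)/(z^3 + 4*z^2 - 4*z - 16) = (z - 2)/(z + 4)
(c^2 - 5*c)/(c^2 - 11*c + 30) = c/(c - 6)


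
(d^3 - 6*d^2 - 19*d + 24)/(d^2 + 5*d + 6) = (d^2 - 9*d + 8)/(d + 2)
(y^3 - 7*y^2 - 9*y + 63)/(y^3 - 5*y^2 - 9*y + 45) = (y - 7)/(y - 5)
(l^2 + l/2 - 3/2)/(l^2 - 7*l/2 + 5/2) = (2*l + 3)/(2*l - 5)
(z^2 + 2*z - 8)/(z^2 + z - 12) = (z - 2)/(z - 3)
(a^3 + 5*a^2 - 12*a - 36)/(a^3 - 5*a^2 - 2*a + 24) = (a + 6)/(a - 4)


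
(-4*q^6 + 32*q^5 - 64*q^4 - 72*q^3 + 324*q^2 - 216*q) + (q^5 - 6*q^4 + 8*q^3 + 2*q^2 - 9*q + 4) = -4*q^6 + 33*q^5 - 70*q^4 - 64*q^3 + 326*q^2 - 225*q + 4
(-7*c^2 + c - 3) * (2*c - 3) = -14*c^3 + 23*c^2 - 9*c + 9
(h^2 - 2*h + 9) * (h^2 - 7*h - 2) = h^4 - 9*h^3 + 21*h^2 - 59*h - 18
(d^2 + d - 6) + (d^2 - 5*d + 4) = 2*d^2 - 4*d - 2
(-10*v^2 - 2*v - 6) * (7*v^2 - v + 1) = -70*v^4 - 4*v^3 - 50*v^2 + 4*v - 6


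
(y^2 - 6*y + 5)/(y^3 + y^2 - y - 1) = (y - 5)/(y^2 + 2*y + 1)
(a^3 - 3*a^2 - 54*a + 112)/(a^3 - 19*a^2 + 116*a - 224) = (a^2 + 5*a - 14)/(a^2 - 11*a + 28)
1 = 1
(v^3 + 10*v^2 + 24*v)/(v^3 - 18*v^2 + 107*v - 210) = v*(v^2 + 10*v + 24)/(v^3 - 18*v^2 + 107*v - 210)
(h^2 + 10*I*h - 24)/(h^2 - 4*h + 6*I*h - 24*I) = (h + 4*I)/(h - 4)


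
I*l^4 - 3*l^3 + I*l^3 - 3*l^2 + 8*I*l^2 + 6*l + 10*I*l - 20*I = (l + 2)*(l - 2*I)*(l + 5*I)*(I*l - I)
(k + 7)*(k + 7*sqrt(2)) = k^2 + 7*k + 7*sqrt(2)*k + 49*sqrt(2)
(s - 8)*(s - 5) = s^2 - 13*s + 40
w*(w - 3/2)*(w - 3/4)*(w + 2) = w^4 - w^3/4 - 27*w^2/8 + 9*w/4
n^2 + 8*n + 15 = (n + 3)*(n + 5)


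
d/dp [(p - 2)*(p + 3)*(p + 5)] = 3*p^2 + 12*p - 1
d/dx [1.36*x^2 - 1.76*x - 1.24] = 2.72*x - 1.76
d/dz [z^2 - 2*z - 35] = 2*z - 2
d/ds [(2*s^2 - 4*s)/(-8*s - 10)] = 2*(-2*s^2 - 5*s + 5)/(16*s^2 + 40*s + 25)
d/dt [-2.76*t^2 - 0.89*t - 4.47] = -5.52*t - 0.89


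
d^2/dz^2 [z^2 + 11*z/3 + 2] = 2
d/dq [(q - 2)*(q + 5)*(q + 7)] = 3*q^2 + 20*q + 11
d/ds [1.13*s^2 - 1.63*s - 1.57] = 2.26*s - 1.63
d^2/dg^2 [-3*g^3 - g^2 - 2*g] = -18*g - 2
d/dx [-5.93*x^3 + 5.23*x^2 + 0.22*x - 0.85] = -17.79*x^2 + 10.46*x + 0.22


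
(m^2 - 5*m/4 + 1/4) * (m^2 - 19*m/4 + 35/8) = m^4 - 6*m^3 + 169*m^2/16 - 213*m/32 + 35/32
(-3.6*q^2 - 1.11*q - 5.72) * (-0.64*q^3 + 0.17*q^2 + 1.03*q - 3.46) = 2.304*q^5 + 0.0983999999999999*q^4 - 0.2359*q^3 + 10.3403*q^2 - 2.051*q + 19.7912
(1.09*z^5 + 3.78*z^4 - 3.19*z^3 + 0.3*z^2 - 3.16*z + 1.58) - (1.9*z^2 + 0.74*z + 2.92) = 1.09*z^5 + 3.78*z^4 - 3.19*z^3 - 1.6*z^2 - 3.9*z - 1.34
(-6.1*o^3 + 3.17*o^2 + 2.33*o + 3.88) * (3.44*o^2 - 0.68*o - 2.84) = -20.984*o^5 + 15.0528*o^4 + 23.1836*o^3 + 2.76*o^2 - 9.2556*o - 11.0192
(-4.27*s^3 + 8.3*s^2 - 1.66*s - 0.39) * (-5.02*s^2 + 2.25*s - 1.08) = 21.4354*s^5 - 51.2735*s^4 + 31.6198*s^3 - 10.7412*s^2 + 0.9153*s + 0.4212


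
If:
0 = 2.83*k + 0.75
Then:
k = -0.27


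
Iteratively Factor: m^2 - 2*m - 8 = (m - 4)*(m + 2)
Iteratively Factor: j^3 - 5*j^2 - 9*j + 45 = (j - 5)*(j^2 - 9) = (j - 5)*(j + 3)*(j - 3)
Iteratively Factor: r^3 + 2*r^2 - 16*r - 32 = (r - 4)*(r^2 + 6*r + 8) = (r - 4)*(r + 2)*(r + 4)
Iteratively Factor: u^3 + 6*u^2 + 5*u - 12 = (u - 1)*(u^2 + 7*u + 12) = (u - 1)*(u + 3)*(u + 4)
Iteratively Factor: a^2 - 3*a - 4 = (a + 1)*(a - 4)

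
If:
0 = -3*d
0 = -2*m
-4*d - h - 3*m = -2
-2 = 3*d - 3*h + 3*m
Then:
No Solution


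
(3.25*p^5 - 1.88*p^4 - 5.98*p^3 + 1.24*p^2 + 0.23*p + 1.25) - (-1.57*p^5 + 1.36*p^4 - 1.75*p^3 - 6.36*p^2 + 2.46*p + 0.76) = 4.82*p^5 - 3.24*p^4 - 4.23*p^3 + 7.6*p^2 - 2.23*p + 0.49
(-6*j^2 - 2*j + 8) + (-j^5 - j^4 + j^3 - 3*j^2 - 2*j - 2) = -j^5 - j^4 + j^3 - 9*j^2 - 4*j + 6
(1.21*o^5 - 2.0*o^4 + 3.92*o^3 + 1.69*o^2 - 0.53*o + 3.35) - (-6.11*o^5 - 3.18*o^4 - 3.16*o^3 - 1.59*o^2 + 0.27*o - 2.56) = 7.32*o^5 + 1.18*o^4 + 7.08*o^3 + 3.28*o^2 - 0.8*o + 5.91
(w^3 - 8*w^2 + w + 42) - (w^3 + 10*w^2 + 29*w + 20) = -18*w^2 - 28*w + 22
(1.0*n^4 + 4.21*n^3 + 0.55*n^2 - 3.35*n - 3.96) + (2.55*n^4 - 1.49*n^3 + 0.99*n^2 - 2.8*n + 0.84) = 3.55*n^4 + 2.72*n^3 + 1.54*n^2 - 6.15*n - 3.12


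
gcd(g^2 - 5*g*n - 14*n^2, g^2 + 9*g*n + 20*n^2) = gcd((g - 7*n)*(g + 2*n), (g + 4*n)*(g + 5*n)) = 1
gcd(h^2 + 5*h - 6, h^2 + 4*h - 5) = h - 1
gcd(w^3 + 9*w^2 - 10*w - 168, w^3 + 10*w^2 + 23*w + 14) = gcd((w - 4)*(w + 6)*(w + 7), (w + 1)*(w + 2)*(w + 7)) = w + 7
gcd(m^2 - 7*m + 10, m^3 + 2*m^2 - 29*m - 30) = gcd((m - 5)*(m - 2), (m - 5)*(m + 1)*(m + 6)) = m - 5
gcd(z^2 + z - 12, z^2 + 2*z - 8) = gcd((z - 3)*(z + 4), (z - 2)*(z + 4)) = z + 4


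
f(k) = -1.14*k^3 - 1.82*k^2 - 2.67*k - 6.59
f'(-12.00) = -451.47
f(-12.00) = 1733.29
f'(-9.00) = -246.93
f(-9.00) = 701.08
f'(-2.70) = -17.77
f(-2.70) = 9.79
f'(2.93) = -42.70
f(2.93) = -58.71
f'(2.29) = -28.94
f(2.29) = -35.94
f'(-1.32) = -3.82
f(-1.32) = -3.61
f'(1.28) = -12.93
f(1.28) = -15.38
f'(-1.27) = -3.56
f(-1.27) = -3.80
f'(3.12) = -47.32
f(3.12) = -67.26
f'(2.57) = -34.61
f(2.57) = -44.82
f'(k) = -3.42*k^2 - 3.64*k - 2.67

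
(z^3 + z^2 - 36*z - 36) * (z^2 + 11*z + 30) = z^5 + 12*z^4 + 5*z^3 - 402*z^2 - 1476*z - 1080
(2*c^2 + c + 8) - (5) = 2*c^2 + c + 3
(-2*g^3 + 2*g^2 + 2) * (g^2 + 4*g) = -2*g^5 - 6*g^4 + 8*g^3 + 2*g^2 + 8*g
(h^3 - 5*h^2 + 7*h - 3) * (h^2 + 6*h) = h^5 + h^4 - 23*h^3 + 39*h^2 - 18*h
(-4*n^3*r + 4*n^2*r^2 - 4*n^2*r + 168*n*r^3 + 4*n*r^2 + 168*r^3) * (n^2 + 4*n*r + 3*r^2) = -4*n^5*r - 12*n^4*r^2 - 4*n^4*r + 172*n^3*r^3 - 12*n^3*r^2 + 684*n^2*r^4 + 172*n^2*r^3 + 504*n*r^5 + 684*n*r^4 + 504*r^5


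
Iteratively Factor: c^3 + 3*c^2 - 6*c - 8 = (c + 4)*(c^2 - c - 2) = (c - 2)*(c + 4)*(c + 1)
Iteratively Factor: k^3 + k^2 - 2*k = (k + 2)*(k^2 - k) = (k - 1)*(k + 2)*(k)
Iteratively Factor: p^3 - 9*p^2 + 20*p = (p - 5)*(p^2 - 4*p) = (p - 5)*(p - 4)*(p)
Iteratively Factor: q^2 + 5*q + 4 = (q + 4)*(q + 1)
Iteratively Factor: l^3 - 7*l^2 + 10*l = (l - 2)*(l^2 - 5*l) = l*(l - 2)*(l - 5)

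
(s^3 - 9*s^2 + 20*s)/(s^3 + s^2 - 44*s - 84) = s*(s^2 - 9*s + 20)/(s^3 + s^2 - 44*s - 84)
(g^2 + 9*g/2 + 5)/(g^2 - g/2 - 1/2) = (2*g^2 + 9*g + 10)/(2*g^2 - g - 1)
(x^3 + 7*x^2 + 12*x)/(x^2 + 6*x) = (x^2 + 7*x + 12)/(x + 6)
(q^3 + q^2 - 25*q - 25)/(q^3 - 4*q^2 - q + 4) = (q^2 - 25)/(q^2 - 5*q + 4)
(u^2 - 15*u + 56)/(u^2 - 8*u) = (u - 7)/u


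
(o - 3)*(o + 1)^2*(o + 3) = o^4 + 2*o^3 - 8*o^2 - 18*o - 9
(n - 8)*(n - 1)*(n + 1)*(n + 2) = n^4 - 6*n^3 - 17*n^2 + 6*n + 16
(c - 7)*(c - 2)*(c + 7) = c^3 - 2*c^2 - 49*c + 98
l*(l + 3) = l^2 + 3*l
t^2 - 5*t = t*(t - 5)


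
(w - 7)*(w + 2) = w^2 - 5*w - 14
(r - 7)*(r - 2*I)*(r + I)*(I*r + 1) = I*r^4 + 2*r^3 - 7*I*r^3 - 14*r^2 + I*r^2 + 2*r - 7*I*r - 14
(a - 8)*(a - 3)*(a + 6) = a^3 - 5*a^2 - 42*a + 144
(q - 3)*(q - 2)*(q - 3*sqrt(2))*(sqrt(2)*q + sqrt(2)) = sqrt(2)*q^4 - 6*q^3 - 4*sqrt(2)*q^3 + sqrt(2)*q^2 + 24*q^2 - 6*q + 6*sqrt(2)*q - 36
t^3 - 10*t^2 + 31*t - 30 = (t - 5)*(t - 3)*(t - 2)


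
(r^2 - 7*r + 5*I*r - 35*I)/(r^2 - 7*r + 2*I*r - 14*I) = (r + 5*I)/(r + 2*I)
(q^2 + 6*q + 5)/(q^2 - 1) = (q + 5)/(q - 1)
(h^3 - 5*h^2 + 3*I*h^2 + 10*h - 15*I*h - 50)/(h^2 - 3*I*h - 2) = (h^2 + 5*h*(-1 + I) - 25*I)/(h - I)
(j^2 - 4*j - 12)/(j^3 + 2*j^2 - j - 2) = (j - 6)/(j^2 - 1)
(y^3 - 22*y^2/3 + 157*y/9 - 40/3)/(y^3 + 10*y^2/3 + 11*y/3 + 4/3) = (9*y^3 - 66*y^2 + 157*y - 120)/(3*(3*y^3 + 10*y^2 + 11*y + 4))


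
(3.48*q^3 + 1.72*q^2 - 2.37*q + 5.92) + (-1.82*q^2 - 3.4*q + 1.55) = 3.48*q^3 - 0.1*q^2 - 5.77*q + 7.47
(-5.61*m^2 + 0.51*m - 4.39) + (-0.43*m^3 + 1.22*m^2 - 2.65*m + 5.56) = -0.43*m^3 - 4.39*m^2 - 2.14*m + 1.17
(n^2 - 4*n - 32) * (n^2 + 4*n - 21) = n^4 - 69*n^2 - 44*n + 672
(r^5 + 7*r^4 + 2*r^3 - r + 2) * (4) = 4*r^5 + 28*r^4 + 8*r^3 - 4*r + 8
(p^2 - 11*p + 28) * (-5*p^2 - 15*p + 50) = -5*p^4 + 40*p^3 + 75*p^2 - 970*p + 1400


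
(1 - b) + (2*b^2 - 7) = 2*b^2 - b - 6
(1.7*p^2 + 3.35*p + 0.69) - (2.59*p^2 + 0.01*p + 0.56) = -0.89*p^2 + 3.34*p + 0.13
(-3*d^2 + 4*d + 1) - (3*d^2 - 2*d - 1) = -6*d^2 + 6*d + 2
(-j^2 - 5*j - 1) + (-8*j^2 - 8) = -9*j^2 - 5*j - 9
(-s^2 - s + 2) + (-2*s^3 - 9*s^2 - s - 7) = -2*s^3 - 10*s^2 - 2*s - 5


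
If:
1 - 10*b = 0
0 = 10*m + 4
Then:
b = 1/10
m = -2/5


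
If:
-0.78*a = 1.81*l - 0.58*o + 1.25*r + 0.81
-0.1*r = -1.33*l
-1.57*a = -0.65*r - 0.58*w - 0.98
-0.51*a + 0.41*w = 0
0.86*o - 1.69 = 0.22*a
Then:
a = 0.99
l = -0.02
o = 2.22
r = -0.21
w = 1.23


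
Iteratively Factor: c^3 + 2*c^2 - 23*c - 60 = (c - 5)*(c^2 + 7*c + 12) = (c - 5)*(c + 3)*(c + 4)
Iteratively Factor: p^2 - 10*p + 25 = (p - 5)*(p - 5)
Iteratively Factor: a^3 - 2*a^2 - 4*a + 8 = (a - 2)*(a^2 - 4) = (a - 2)^2*(a + 2)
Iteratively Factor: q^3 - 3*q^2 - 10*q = (q + 2)*(q^2 - 5*q) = (q - 5)*(q + 2)*(q)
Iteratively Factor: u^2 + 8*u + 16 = (u + 4)*(u + 4)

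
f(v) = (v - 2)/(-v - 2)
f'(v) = 1/(-v - 2) + (v - 2)/(-v - 2)^2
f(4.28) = -0.36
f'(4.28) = -0.10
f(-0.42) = 1.53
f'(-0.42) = -1.60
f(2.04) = -0.01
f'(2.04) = -0.25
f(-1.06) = 3.26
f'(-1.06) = -4.53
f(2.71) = -0.15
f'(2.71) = -0.18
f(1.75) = 0.07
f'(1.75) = -0.28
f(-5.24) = -2.23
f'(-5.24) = -0.38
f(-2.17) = -24.53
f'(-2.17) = -138.41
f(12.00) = -0.71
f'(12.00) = -0.02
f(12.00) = -0.71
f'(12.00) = -0.02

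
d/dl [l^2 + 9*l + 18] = 2*l + 9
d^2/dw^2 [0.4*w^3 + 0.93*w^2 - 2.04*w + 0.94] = 2.4*w + 1.86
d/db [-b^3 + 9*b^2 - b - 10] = -3*b^2 + 18*b - 1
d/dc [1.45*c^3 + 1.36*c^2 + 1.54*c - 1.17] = 4.35*c^2 + 2.72*c + 1.54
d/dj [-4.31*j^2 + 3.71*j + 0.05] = 3.71 - 8.62*j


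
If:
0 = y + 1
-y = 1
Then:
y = -1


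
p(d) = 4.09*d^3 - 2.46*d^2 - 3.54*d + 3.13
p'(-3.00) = 121.65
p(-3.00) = -118.82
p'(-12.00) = 1822.38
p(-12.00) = -7376.15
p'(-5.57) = 404.54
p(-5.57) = -760.26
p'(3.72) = 147.95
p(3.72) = 166.47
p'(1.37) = 12.75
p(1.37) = 4.18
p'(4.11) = 183.50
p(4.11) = 230.98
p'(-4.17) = 230.34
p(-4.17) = -321.46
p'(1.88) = 30.58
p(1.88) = 14.96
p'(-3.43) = 157.69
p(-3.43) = -178.72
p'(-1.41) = 27.79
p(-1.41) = -8.23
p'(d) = 12.27*d^2 - 4.92*d - 3.54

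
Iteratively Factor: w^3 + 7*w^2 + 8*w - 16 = (w - 1)*(w^2 + 8*w + 16) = (w - 1)*(w + 4)*(w + 4)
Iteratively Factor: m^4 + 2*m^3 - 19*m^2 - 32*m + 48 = (m + 3)*(m^3 - m^2 - 16*m + 16) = (m + 3)*(m + 4)*(m^2 - 5*m + 4) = (m - 4)*(m + 3)*(m + 4)*(m - 1)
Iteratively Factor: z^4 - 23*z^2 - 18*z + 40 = (z - 5)*(z^3 + 5*z^2 + 2*z - 8) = (z - 5)*(z + 2)*(z^2 + 3*z - 4) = (z - 5)*(z - 1)*(z + 2)*(z + 4)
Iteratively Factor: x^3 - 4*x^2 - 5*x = (x + 1)*(x^2 - 5*x) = (x - 5)*(x + 1)*(x)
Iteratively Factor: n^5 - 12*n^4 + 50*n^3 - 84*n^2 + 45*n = (n - 1)*(n^4 - 11*n^3 + 39*n^2 - 45*n) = (n - 3)*(n - 1)*(n^3 - 8*n^2 + 15*n) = n*(n - 3)*(n - 1)*(n^2 - 8*n + 15) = n*(n - 5)*(n - 3)*(n - 1)*(n - 3)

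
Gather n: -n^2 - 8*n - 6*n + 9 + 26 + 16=-n^2 - 14*n + 51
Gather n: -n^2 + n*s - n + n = -n^2 + n*s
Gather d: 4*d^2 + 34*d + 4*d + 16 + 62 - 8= 4*d^2 + 38*d + 70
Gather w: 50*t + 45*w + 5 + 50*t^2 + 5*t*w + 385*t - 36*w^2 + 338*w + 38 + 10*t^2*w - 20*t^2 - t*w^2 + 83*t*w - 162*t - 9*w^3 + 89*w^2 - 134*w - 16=30*t^2 + 273*t - 9*w^3 + w^2*(53 - t) + w*(10*t^2 + 88*t + 249) + 27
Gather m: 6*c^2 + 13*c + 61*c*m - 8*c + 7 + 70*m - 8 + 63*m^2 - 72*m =6*c^2 + 5*c + 63*m^2 + m*(61*c - 2) - 1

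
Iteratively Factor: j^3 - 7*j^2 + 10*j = (j)*(j^2 - 7*j + 10) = j*(j - 5)*(j - 2)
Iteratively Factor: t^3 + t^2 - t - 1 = (t + 1)*(t^2 - 1) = (t - 1)*(t + 1)*(t + 1)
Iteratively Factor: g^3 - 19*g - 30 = (g + 3)*(g^2 - 3*g - 10) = (g + 2)*(g + 3)*(g - 5)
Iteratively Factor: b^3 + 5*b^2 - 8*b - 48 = (b - 3)*(b^2 + 8*b + 16) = (b - 3)*(b + 4)*(b + 4)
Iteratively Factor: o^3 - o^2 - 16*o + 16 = (o - 4)*(o^2 + 3*o - 4) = (o - 4)*(o - 1)*(o + 4)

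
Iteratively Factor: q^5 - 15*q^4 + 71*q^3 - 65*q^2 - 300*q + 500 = (q - 5)*(q^4 - 10*q^3 + 21*q^2 + 40*q - 100) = (q - 5)^2*(q^3 - 5*q^2 - 4*q + 20) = (q - 5)^2*(q + 2)*(q^2 - 7*q + 10) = (q - 5)^2*(q - 2)*(q + 2)*(q - 5)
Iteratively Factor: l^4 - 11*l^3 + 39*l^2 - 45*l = (l - 5)*(l^3 - 6*l^2 + 9*l) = (l - 5)*(l - 3)*(l^2 - 3*l) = l*(l - 5)*(l - 3)*(l - 3)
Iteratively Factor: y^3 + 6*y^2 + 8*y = (y)*(y^2 + 6*y + 8) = y*(y + 2)*(y + 4)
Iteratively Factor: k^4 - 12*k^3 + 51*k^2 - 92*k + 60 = (k - 5)*(k^3 - 7*k^2 + 16*k - 12) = (k - 5)*(k - 3)*(k^2 - 4*k + 4) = (k - 5)*(k - 3)*(k - 2)*(k - 2)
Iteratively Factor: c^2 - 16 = (c - 4)*(c + 4)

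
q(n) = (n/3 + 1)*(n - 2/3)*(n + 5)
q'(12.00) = 205.89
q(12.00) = 963.33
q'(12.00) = 205.89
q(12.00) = 963.33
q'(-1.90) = -2.46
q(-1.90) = -2.92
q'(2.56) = 22.29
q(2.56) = 26.53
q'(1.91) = 16.21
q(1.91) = 14.06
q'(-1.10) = -0.95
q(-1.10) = -4.36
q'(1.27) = 11.04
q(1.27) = 5.38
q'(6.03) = 69.06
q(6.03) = 178.06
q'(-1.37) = -1.60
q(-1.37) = -4.02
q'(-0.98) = -0.61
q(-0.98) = -4.46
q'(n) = (n/3 + 1)*(n - 2/3) + (n/3 + 1)*(n + 5) + (n - 2/3)*(n + 5)/3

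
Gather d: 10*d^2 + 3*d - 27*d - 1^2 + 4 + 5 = 10*d^2 - 24*d + 8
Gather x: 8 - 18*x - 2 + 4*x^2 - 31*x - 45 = 4*x^2 - 49*x - 39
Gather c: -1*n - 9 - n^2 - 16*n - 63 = -n^2 - 17*n - 72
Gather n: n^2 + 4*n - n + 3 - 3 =n^2 + 3*n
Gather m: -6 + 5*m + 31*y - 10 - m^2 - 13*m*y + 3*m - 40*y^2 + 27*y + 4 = -m^2 + m*(8 - 13*y) - 40*y^2 + 58*y - 12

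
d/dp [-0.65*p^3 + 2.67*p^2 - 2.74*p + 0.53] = -1.95*p^2 + 5.34*p - 2.74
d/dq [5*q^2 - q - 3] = 10*q - 1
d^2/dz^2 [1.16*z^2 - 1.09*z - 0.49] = 2.32000000000000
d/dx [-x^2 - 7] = -2*x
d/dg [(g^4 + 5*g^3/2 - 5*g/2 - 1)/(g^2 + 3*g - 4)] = (4*g^3 + 31*g^2 + 56*g + 26)/(2*(g^2 + 8*g + 16))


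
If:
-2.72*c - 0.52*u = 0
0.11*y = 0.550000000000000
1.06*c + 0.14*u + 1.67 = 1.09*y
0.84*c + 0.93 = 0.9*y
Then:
No Solution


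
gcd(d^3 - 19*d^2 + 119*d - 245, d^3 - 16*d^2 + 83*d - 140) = d^2 - 12*d + 35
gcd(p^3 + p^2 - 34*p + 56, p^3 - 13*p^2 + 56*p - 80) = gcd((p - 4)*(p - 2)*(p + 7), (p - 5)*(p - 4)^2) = p - 4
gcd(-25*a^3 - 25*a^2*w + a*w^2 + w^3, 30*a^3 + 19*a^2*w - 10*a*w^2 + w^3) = -5*a^2 - 4*a*w + w^2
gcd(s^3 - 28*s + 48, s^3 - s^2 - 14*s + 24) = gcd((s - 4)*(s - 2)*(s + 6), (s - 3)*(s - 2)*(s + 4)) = s - 2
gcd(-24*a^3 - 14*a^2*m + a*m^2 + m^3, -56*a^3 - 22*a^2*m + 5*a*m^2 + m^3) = 8*a^2 + 2*a*m - m^2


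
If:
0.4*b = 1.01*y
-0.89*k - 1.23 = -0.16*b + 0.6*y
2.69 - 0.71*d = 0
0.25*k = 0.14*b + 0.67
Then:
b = -6.28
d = 3.79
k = -0.83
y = -2.49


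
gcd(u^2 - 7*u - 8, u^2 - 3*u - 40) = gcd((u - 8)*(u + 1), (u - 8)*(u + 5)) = u - 8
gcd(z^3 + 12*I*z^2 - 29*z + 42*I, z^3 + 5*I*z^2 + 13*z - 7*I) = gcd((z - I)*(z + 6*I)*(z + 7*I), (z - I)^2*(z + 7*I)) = z^2 + 6*I*z + 7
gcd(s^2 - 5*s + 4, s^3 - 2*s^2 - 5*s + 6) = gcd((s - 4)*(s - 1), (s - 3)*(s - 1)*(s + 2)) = s - 1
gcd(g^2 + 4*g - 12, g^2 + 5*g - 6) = g + 6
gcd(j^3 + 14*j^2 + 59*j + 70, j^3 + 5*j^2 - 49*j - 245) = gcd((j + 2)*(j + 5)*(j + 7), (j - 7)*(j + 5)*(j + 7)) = j^2 + 12*j + 35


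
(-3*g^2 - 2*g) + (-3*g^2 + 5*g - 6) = -6*g^2 + 3*g - 6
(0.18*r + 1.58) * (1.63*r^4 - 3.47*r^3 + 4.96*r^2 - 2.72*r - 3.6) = 0.2934*r^5 + 1.9508*r^4 - 4.5898*r^3 + 7.3472*r^2 - 4.9456*r - 5.688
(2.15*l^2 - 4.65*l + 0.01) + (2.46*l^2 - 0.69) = 4.61*l^2 - 4.65*l - 0.68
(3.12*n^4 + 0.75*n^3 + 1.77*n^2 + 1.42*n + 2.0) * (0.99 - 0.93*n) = -2.9016*n^5 + 2.3913*n^4 - 0.9036*n^3 + 0.4317*n^2 - 0.4542*n + 1.98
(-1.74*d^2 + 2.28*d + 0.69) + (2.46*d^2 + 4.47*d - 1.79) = 0.72*d^2 + 6.75*d - 1.1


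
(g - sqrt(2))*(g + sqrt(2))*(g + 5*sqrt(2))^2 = g^4 + 10*sqrt(2)*g^3 + 48*g^2 - 20*sqrt(2)*g - 100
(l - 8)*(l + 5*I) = l^2 - 8*l + 5*I*l - 40*I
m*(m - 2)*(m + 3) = m^3 + m^2 - 6*m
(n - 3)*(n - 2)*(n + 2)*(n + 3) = n^4 - 13*n^2 + 36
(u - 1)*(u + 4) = u^2 + 3*u - 4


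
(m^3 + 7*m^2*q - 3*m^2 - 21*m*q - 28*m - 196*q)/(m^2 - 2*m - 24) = (m^2 + 7*m*q - 7*m - 49*q)/(m - 6)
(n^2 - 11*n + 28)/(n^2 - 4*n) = (n - 7)/n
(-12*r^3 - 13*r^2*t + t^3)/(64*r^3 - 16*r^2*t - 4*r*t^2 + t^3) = (-3*r^2 - 4*r*t - t^2)/(16*r^2 - t^2)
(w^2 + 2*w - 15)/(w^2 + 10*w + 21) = (w^2 + 2*w - 15)/(w^2 + 10*w + 21)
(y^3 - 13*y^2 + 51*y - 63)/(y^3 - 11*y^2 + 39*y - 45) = (y - 7)/(y - 5)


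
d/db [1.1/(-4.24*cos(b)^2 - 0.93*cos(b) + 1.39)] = -(9.328*cos(b) + 1.023)*sin(b)/(4.24*cos(b)^2 + 0.93*cos(b) - 1.39)^2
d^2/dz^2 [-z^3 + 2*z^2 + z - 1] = 4 - 6*z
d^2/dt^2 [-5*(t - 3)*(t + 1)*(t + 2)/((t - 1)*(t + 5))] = 20*(-7*t^3 + 39*t^2 + 51*t + 133)/(t^6 + 12*t^5 + 33*t^4 - 56*t^3 - 165*t^2 + 300*t - 125)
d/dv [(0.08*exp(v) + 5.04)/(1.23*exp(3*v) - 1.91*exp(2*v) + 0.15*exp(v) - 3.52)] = (-0.1968*exp(3*v) - 18.4448*exp(2*v) + 19.2528*exp(v) - 1.0376)*exp(v)/(1.5129*exp(6*v) - 4.6986*exp(5*v) + 4.0171*exp(4*v) - 9.2322*exp(3*v) + 13.4689*exp(2*v) - 1.056*exp(v) + 12.3904)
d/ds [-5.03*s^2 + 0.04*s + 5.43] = 0.04 - 10.06*s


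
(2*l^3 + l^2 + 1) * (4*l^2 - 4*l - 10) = 8*l^5 - 4*l^4 - 24*l^3 - 6*l^2 - 4*l - 10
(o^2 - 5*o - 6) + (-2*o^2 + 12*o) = -o^2 + 7*o - 6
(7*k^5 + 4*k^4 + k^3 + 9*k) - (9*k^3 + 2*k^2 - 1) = 7*k^5 + 4*k^4 - 8*k^3 - 2*k^2 + 9*k + 1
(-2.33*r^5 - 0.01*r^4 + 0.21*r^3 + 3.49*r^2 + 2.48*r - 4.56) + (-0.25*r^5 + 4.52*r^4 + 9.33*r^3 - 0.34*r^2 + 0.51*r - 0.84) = -2.58*r^5 + 4.51*r^4 + 9.54*r^3 + 3.15*r^2 + 2.99*r - 5.4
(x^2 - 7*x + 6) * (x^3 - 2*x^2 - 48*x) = x^5 - 9*x^4 - 28*x^3 + 324*x^2 - 288*x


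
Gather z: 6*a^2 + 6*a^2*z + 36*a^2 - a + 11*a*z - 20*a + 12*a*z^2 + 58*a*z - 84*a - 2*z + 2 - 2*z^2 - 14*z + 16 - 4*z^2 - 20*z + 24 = 42*a^2 - 105*a + z^2*(12*a - 6) + z*(6*a^2 + 69*a - 36) + 42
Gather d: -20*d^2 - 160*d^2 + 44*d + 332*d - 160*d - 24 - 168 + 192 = -180*d^2 + 216*d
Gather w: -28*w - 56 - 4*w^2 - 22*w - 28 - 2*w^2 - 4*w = -6*w^2 - 54*w - 84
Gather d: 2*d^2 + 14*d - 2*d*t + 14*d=2*d^2 + d*(28 - 2*t)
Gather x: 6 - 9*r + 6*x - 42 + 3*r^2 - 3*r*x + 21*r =3*r^2 + 12*r + x*(6 - 3*r) - 36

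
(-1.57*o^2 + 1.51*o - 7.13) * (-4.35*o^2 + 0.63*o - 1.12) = 6.8295*o^4 - 7.5576*o^3 + 33.7252*o^2 - 6.1831*o + 7.9856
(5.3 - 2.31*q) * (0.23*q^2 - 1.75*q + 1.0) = -0.5313*q^3 + 5.2615*q^2 - 11.585*q + 5.3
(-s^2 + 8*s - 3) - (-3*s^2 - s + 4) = 2*s^2 + 9*s - 7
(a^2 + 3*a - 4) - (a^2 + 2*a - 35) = a + 31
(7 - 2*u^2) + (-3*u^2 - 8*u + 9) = -5*u^2 - 8*u + 16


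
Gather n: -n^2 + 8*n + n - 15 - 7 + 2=-n^2 + 9*n - 20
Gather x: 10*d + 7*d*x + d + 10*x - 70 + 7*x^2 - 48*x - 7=11*d + 7*x^2 + x*(7*d - 38) - 77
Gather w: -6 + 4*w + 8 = 4*w + 2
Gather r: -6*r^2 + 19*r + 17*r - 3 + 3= -6*r^2 + 36*r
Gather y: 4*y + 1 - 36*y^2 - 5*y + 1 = -36*y^2 - y + 2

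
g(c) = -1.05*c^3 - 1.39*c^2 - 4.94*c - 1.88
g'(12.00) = -491.90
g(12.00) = -2075.72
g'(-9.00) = -235.07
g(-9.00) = 695.44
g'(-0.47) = -4.33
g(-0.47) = 0.24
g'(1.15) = -12.30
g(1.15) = -11.00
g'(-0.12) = -4.65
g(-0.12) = -1.31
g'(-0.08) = -4.74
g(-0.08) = -1.49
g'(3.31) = -48.65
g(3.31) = -71.54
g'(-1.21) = -6.19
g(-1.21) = 3.92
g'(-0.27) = -4.42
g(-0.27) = -0.63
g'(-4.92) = -67.51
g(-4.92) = 113.83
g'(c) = -3.15*c^2 - 2.78*c - 4.94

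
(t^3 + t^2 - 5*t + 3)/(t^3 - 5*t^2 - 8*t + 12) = (t^2 + 2*t - 3)/(t^2 - 4*t - 12)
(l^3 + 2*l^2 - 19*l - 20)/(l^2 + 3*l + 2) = (l^2 + l - 20)/(l + 2)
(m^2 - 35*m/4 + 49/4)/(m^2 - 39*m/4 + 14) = (m - 7)/(m - 8)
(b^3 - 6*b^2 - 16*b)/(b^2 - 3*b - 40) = b*(b + 2)/(b + 5)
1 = 1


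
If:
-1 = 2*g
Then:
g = -1/2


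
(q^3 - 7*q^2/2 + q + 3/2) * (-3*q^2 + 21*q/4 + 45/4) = -3*q^5 + 63*q^4/4 - 81*q^3/8 - 309*q^2/8 + 153*q/8 + 135/8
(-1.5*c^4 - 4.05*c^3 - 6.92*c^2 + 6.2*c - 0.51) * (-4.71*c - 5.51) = 7.065*c^5 + 27.3405*c^4 + 54.9087*c^3 + 8.9272*c^2 - 31.7599*c + 2.8101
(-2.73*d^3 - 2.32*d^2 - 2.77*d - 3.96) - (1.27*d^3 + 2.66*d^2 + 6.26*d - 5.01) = -4.0*d^3 - 4.98*d^2 - 9.03*d + 1.05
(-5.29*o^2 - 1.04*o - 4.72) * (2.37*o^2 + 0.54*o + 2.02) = -12.5373*o^4 - 5.3214*o^3 - 22.4338*o^2 - 4.6496*o - 9.5344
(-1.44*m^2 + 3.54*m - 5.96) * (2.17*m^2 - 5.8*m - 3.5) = -3.1248*m^4 + 16.0338*m^3 - 28.4252*m^2 + 22.178*m + 20.86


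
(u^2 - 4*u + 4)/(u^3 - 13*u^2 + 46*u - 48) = (u - 2)/(u^2 - 11*u + 24)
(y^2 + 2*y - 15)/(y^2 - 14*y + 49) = (y^2 + 2*y - 15)/(y^2 - 14*y + 49)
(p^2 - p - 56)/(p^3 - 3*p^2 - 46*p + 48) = (p + 7)/(p^2 + 5*p - 6)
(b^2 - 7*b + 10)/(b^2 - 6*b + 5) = (b - 2)/(b - 1)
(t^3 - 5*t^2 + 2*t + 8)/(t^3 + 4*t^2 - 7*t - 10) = (t - 4)/(t + 5)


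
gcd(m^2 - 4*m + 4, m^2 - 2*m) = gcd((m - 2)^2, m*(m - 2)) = m - 2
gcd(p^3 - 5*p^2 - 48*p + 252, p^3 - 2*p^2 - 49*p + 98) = p + 7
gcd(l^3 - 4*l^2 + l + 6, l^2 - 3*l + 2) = l - 2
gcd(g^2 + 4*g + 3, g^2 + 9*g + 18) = g + 3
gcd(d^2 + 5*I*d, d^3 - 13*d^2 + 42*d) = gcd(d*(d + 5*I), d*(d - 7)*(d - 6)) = d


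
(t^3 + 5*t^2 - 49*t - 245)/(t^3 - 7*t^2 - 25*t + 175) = (t + 7)/(t - 5)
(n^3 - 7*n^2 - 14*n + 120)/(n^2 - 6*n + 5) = (n^2 - 2*n - 24)/(n - 1)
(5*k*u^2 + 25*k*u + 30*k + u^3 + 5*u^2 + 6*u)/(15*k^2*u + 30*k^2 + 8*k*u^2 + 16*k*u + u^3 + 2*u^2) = (u + 3)/(3*k + u)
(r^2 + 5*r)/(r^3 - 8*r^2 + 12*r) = (r + 5)/(r^2 - 8*r + 12)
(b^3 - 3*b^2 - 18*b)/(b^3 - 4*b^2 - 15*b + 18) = b/(b - 1)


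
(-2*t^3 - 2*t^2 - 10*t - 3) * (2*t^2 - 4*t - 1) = -4*t^5 + 4*t^4 - 10*t^3 + 36*t^2 + 22*t + 3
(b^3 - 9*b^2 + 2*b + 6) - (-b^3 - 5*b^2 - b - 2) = 2*b^3 - 4*b^2 + 3*b + 8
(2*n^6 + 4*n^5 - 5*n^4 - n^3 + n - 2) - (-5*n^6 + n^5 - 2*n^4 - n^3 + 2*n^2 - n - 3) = 7*n^6 + 3*n^5 - 3*n^4 - 2*n^2 + 2*n + 1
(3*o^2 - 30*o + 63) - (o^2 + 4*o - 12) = 2*o^2 - 34*o + 75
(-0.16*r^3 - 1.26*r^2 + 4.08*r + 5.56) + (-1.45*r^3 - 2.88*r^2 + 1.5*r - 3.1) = -1.61*r^3 - 4.14*r^2 + 5.58*r + 2.46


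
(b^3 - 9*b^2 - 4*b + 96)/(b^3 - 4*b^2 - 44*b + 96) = (b^2 - b - 12)/(b^2 + 4*b - 12)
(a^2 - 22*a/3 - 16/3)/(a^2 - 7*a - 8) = (a + 2/3)/(a + 1)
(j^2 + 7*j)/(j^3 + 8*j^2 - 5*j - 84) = j/(j^2 + j - 12)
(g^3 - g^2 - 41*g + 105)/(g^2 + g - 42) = (g^2 - 8*g + 15)/(g - 6)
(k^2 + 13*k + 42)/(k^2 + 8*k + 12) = (k + 7)/(k + 2)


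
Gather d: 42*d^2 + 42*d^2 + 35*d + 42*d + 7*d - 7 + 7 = 84*d^2 + 84*d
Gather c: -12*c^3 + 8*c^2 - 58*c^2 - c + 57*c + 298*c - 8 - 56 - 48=-12*c^3 - 50*c^2 + 354*c - 112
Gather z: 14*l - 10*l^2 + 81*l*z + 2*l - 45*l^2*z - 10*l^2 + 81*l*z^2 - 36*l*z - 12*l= -20*l^2 + 81*l*z^2 + 4*l + z*(-45*l^2 + 45*l)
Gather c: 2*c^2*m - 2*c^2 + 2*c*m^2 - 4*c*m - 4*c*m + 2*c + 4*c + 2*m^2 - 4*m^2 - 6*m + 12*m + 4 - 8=c^2*(2*m - 2) + c*(2*m^2 - 8*m + 6) - 2*m^2 + 6*m - 4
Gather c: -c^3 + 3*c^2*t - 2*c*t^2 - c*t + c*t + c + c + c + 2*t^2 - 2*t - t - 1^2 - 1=-c^3 + 3*c^2*t + c*(3 - 2*t^2) + 2*t^2 - 3*t - 2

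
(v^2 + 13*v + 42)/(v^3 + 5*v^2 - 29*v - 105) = (v + 6)/(v^2 - 2*v - 15)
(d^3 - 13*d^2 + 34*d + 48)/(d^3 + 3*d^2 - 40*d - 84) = (d^2 - 7*d - 8)/(d^2 + 9*d + 14)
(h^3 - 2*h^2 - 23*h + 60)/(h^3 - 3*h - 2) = (-h^3 + 2*h^2 + 23*h - 60)/(-h^3 + 3*h + 2)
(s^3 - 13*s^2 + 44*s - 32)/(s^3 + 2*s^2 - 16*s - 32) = (s^2 - 9*s + 8)/(s^2 + 6*s + 8)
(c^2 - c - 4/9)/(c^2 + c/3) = (c - 4/3)/c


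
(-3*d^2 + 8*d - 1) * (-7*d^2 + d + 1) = 21*d^4 - 59*d^3 + 12*d^2 + 7*d - 1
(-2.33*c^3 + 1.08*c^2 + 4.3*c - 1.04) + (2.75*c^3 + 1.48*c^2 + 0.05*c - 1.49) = 0.42*c^3 + 2.56*c^2 + 4.35*c - 2.53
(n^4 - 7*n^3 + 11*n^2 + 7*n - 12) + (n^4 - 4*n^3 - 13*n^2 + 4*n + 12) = 2*n^4 - 11*n^3 - 2*n^2 + 11*n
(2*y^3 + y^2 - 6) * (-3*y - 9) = -6*y^4 - 21*y^3 - 9*y^2 + 18*y + 54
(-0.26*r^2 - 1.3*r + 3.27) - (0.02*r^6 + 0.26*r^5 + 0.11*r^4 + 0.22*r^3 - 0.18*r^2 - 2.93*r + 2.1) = -0.02*r^6 - 0.26*r^5 - 0.11*r^4 - 0.22*r^3 - 0.08*r^2 + 1.63*r + 1.17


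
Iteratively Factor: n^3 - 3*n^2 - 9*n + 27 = (n + 3)*(n^2 - 6*n + 9) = (n - 3)*(n + 3)*(n - 3)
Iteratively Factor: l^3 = (l)*(l^2) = l^2*(l)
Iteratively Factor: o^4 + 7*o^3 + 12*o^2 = (o + 4)*(o^3 + 3*o^2) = (o + 3)*(o + 4)*(o^2) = o*(o + 3)*(o + 4)*(o)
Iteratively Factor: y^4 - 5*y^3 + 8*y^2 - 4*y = (y - 2)*(y^3 - 3*y^2 + 2*y) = (y - 2)^2*(y^2 - y) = (y - 2)^2*(y - 1)*(y)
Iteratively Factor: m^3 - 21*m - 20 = (m + 4)*(m^2 - 4*m - 5) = (m + 1)*(m + 4)*(m - 5)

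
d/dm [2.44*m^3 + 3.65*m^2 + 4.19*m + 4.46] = 7.32*m^2 + 7.3*m + 4.19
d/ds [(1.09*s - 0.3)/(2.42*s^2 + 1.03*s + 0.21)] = (-2.6378*s^2 + 1.452*s + 0.5379)/(5.8564*s^4 + 4.9852*s^3 + 2.0773*s^2 + 0.4326*s + 0.0441)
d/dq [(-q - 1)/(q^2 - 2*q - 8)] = (-q^2 + 2*q + 2*(q - 1)*(q + 1) + 8)/(-q^2 + 2*q + 8)^2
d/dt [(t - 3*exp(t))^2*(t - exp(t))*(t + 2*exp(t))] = -5*t^3*exp(t) + 4*t^3 + 2*t^2*exp(2*t) - 15*t^2*exp(t) + 63*t*exp(3*t) + 2*t*exp(2*t) - 72*exp(4*t) + 21*exp(3*t)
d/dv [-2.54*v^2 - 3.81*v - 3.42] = -5.08*v - 3.81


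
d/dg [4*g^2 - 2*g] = 8*g - 2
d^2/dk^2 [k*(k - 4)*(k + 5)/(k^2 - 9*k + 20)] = 100/(k^3 - 15*k^2 + 75*k - 125)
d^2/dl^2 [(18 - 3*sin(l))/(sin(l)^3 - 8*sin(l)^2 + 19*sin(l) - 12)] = 6*(2*sin(l)^6 - 37*sin(l)^5 + 218*sin(l)^4 - 450*sin(l)^3 - 123*sin(l)^2 + 1482*sin(l) - 1362)/((sin(l) - 4)^3*(sin(l) - 3)^3*(sin(l) - 1)^2)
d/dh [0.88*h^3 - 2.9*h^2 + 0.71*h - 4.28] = 2.64*h^2 - 5.8*h + 0.71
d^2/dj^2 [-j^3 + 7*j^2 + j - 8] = 14 - 6*j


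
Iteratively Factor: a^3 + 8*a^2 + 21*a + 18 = (a + 2)*(a^2 + 6*a + 9) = (a + 2)*(a + 3)*(a + 3)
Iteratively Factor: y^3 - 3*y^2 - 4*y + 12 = (y - 3)*(y^2 - 4) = (y - 3)*(y - 2)*(y + 2)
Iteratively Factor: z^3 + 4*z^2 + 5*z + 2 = (z + 1)*(z^2 + 3*z + 2) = (z + 1)^2*(z + 2)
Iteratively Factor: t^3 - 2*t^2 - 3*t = (t)*(t^2 - 2*t - 3) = t*(t + 1)*(t - 3)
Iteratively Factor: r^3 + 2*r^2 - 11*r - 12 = (r + 1)*(r^2 + r - 12) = (r + 1)*(r + 4)*(r - 3)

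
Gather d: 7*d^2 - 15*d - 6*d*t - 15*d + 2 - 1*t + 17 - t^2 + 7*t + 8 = 7*d^2 + d*(-6*t - 30) - t^2 + 6*t + 27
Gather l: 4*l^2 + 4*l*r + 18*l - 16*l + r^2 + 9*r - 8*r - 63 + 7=4*l^2 + l*(4*r + 2) + r^2 + r - 56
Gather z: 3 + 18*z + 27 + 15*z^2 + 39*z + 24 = 15*z^2 + 57*z + 54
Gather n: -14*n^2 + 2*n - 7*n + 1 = -14*n^2 - 5*n + 1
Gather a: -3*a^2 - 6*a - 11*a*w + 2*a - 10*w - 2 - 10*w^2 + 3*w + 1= -3*a^2 + a*(-11*w - 4) - 10*w^2 - 7*w - 1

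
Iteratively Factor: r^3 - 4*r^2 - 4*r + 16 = (r - 4)*(r^2 - 4) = (r - 4)*(r - 2)*(r + 2)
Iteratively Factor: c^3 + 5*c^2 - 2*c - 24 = (c + 4)*(c^2 + c - 6) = (c + 3)*(c + 4)*(c - 2)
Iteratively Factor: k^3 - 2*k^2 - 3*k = (k + 1)*(k^2 - 3*k) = (k - 3)*(k + 1)*(k)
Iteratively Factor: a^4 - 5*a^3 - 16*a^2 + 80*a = (a - 5)*(a^3 - 16*a) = (a - 5)*(a + 4)*(a^2 - 4*a) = (a - 5)*(a - 4)*(a + 4)*(a)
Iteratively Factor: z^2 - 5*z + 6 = (z - 2)*(z - 3)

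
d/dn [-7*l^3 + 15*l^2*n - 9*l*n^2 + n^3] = 15*l^2 - 18*l*n + 3*n^2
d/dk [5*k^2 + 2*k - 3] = 10*k + 2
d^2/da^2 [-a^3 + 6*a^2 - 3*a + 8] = 12 - 6*a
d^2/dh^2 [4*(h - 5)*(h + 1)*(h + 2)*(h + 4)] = 48*h^2 + 48*h - 168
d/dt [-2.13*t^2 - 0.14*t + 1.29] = -4.26*t - 0.14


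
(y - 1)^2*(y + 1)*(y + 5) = y^4 + 4*y^3 - 6*y^2 - 4*y + 5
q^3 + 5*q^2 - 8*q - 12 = (q - 2)*(q + 1)*(q + 6)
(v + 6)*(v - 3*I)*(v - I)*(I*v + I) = I*v^4 + 4*v^3 + 7*I*v^3 + 28*v^2 + 3*I*v^2 + 24*v - 21*I*v - 18*I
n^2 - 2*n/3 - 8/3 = (n - 2)*(n + 4/3)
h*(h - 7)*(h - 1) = h^3 - 8*h^2 + 7*h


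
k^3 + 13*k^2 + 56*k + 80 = (k + 4)^2*(k + 5)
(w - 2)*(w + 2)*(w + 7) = w^3 + 7*w^2 - 4*w - 28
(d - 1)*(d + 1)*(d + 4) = d^3 + 4*d^2 - d - 4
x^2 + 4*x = x*(x + 4)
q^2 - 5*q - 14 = (q - 7)*(q + 2)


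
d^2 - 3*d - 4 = (d - 4)*(d + 1)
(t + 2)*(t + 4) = t^2 + 6*t + 8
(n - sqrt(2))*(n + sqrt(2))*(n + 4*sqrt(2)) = n^3 + 4*sqrt(2)*n^2 - 2*n - 8*sqrt(2)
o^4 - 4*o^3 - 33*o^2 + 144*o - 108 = (o - 6)*(o - 3)*(o - 1)*(o + 6)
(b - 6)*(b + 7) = b^2 + b - 42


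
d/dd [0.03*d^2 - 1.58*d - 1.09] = 0.06*d - 1.58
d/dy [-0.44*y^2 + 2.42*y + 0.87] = 2.42 - 0.88*y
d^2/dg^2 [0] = 0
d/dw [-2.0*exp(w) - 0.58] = -2.0*exp(w)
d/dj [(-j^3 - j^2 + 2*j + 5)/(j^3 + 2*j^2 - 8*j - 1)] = (-j^4 + 12*j^3 - 8*j^2 - 18*j + 38)/(j^6 + 4*j^5 - 12*j^4 - 34*j^3 + 60*j^2 + 16*j + 1)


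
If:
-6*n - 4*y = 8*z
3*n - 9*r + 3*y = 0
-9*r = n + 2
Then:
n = 4 - 12*z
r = 4*z/3 - 2/3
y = 16*z - 6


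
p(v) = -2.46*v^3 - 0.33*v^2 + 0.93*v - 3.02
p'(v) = -7.38*v^2 - 0.66*v + 0.93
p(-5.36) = 361.33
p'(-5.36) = -207.56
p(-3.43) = 89.18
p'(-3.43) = -83.63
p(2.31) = -32.96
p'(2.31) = -39.98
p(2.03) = -23.07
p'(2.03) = -30.82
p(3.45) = -104.76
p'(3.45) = -89.19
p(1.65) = -13.43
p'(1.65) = -20.25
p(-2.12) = 16.96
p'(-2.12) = -30.84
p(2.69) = -50.79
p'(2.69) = -54.25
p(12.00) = -4290.26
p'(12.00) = -1069.71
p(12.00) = -4290.26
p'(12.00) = -1069.71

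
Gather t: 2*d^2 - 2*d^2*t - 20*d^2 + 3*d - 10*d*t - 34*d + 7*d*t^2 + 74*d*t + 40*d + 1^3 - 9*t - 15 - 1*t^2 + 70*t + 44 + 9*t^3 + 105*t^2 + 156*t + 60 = -18*d^2 + 9*d + 9*t^3 + t^2*(7*d + 104) + t*(-2*d^2 + 64*d + 217) + 90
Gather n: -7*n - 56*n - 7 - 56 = -63*n - 63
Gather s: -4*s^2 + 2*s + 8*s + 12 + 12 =-4*s^2 + 10*s + 24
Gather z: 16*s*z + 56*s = 16*s*z + 56*s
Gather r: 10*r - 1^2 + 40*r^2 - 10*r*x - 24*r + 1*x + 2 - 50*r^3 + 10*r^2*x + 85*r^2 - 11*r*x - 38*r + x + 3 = -50*r^3 + r^2*(10*x + 125) + r*(-21*x - 52) + 2*x + 4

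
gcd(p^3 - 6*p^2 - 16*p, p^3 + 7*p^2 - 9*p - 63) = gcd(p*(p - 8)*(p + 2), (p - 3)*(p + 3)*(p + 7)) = 1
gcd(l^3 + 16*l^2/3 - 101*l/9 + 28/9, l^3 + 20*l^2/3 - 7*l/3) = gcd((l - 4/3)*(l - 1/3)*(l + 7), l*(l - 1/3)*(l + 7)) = l^2 + 20*l/3 - 7/3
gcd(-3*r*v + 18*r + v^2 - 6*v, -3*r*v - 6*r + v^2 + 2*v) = 3*r - v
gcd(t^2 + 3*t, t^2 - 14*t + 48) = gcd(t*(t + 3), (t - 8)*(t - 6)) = 1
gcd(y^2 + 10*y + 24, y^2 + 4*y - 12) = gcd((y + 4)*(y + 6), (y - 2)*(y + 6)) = y + 6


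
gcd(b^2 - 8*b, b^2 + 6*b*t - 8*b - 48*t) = b - 8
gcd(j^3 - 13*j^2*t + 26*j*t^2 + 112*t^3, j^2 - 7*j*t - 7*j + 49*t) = -j + 7*t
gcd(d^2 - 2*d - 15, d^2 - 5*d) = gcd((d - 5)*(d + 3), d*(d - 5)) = d - 5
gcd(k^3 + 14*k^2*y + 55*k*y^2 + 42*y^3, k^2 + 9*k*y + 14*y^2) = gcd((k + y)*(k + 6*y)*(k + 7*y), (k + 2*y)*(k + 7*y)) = k + 7*y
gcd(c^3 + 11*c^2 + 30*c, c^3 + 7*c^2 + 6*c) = c^2 + 6*c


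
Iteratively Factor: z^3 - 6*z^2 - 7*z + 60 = (z + 3)*(z^2 - 9*z + 20) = (z - 4)*(z + 3)*(z - 5)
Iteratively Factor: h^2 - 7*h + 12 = (h - 3)*(h - 4)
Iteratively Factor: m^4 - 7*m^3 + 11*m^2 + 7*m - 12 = (m - 1)*(m^3 - 6*m^2 + 5*m + 12) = (m - 4)*(m - 1)*(m^2 - 2*m - 3) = (m - 4)*(m - 3)*(m - 1)*(m + 1)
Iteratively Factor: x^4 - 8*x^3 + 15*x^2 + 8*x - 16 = (x - 1)*(x^3 - 7*x^2 + 8*x + 16) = (x - 4)*(x - 1)*(x^2 - 3*x - 4) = (x - 4)*(x - 1)*(x + 1)*(x - 4)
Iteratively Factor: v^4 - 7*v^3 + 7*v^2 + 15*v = (v - 5)*(v^3 - 2*v^2 - 3*v) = (v - 5)*(v + 1)*(v^2 - 3*v) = (v - 5)*(v - 3)*(v + 1)*(v)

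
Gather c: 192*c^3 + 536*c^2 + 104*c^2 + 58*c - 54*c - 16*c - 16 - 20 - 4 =192*c^3 + 640*c^2 - 12*c - 40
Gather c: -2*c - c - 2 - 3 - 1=-3*c - 6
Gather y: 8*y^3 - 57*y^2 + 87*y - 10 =8*y^3 - 57*y^2 + 87*y - 10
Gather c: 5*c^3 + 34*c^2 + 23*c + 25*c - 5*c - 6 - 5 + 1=5*c^3 + 34*c^2 + 43*c - 10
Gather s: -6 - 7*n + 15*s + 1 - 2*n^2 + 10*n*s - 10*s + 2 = -2*n^2 - 7*n + s*(10*n + 5) - 3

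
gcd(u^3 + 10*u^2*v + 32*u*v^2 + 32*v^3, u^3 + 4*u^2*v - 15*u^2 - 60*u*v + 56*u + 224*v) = u + 4*v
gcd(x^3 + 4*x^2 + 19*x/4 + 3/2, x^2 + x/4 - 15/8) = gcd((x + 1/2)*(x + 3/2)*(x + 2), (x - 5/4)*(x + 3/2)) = x + 3/2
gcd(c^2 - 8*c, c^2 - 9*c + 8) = c - 8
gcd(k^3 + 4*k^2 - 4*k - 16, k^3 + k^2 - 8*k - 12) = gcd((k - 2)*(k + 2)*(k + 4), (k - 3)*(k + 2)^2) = k + 2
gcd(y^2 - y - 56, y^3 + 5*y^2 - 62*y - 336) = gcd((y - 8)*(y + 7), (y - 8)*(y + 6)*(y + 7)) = y^2 - y - 56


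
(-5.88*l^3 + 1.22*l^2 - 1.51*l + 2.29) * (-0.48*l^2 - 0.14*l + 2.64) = 2.8224*l^5 + 0.2376*l^4 - 14.9692*l^3 + 2.333*l^2 - 4.307*l + 6.0456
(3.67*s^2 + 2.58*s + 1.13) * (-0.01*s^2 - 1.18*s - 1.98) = -0.0367*s^4 - 4.3564*s^3 - 10.3223*s^2 - 6.4418*s - 2.2374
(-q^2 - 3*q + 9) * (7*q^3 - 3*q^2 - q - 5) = -7*q^5 - 18*q^4 + 73*q^3 - 19*q^2 + 6*q - 45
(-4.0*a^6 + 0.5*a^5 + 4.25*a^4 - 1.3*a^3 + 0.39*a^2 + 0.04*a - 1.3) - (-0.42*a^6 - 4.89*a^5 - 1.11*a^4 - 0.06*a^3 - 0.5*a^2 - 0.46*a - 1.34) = -3.58*a^6 + 5.39*a^5 + 5.36*a^4 - 1.24*a^3 + 0.89*a^2 + 0.5*a + 0.04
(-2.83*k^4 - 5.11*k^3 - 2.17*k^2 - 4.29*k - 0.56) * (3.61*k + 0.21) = -10.2163*k^5 - 19.0414*k^4 - 8.9068*k^3 - 15.9426*k^2 - 2.9225*k - 0.1176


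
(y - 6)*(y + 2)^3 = y^4 - 24*y^2 - 64*y - 48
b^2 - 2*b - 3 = (b - 3)*(b + 1)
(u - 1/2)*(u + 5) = u^2 + 9*u/2 - 5/2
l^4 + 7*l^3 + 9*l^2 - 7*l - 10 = (l - 1)*(l + 1)*(l + 2)*(l + 5)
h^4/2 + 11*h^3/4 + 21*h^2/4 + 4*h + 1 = (h/2 + 1)*(h + 1/2)*(h + 1)*(h + 2)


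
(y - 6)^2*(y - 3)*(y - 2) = y^4 - 17*y^3 + 102*y^2 - 252*y + 216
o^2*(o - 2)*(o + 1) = o^4 - o^3 - 2*o^2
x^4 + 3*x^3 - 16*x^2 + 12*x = x*(x - 2)*(x - 1)*(x + 6)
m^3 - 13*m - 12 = (m - 4)*(m + 1)*(m + 3)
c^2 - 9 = (c - 3)*(c + 3)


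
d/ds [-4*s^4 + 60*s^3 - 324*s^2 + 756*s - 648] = -16*s^3 + 180*s^2 - 648*s + 756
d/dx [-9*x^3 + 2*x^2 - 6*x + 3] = -27*x^2 + 4*x - 6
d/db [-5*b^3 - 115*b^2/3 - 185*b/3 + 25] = -15*b^2 - 230*b/3 - 185/3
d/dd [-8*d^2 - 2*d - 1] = -16*d - 2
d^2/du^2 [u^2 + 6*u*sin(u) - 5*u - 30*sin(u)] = -6*u*sin(u) + 30*sin(u) + 12*cos(u) + 2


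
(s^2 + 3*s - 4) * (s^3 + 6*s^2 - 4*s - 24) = s^5 + 9*s^4 + 10*s^3 - 60*s^2 - 56*s + 96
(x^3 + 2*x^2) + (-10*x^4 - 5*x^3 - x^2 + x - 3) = -10*x^4 - 4*x^3 + x^2 + x - 3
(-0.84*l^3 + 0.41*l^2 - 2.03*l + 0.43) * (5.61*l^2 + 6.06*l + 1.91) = -4.7124*l^5 - 2.7903*l^4 - 10.5081*l^3 - 9.1064*l^2 - 1.2715*l + 0.8213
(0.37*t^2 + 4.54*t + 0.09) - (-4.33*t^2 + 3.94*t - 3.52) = 4.7*t^2 + 0.6*t + 3.61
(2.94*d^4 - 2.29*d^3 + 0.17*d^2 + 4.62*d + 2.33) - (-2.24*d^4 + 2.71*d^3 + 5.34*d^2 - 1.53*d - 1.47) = 5.18*d^4 - 5.0*d^3 - 5.17*d^2 + 6.15*d + 3.8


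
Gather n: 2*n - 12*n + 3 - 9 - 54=-10*n - 60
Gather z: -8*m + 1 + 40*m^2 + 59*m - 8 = 40*m^2 + 51*m - 7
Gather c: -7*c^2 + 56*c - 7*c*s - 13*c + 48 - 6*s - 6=-7*c^2 + c*(43 - 7*s) - 6*s + 42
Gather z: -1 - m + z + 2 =-m + z + 1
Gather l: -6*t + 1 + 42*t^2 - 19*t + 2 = 42*t^2 - 25*t + 3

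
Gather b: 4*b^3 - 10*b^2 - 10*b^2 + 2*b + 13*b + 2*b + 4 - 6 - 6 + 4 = 4*b^3 - 20*b^2 + 17*b - 4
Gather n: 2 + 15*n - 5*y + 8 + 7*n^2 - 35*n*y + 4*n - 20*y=7*n^2 + n*(19 - 35*y) - 25*y + 10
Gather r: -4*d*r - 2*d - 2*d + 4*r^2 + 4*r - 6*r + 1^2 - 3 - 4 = -4*d + 4*r^2 + r*(-4*d - 2) - 6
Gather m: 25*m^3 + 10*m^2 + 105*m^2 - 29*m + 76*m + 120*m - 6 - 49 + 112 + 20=25*m^3 + 115*m^2 + 167*m + 77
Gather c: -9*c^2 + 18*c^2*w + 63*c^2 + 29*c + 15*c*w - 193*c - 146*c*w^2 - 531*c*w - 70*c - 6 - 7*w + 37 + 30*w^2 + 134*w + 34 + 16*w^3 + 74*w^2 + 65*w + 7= c^2*(18*w + 54) + c*(-146*w^2 - 516*w - 234) + 16*w^3 + 104*w^2 + 192*w + 72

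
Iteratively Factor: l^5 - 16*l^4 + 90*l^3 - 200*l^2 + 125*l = (l)*(l^4 - 16*l^3 + 90*l^2 - 200*l + 125) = l*(l - 5)*(l^3 - 11*l^2 + 35*l - 25) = l*(l - 5)^2*(l^2 - 6*l + 5) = l*(l - 5)^3*(l - 1)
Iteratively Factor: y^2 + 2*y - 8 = (y - 2)*(y + 4)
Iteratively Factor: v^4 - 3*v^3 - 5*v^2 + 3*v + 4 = (v - 1)*(v^3 - 2*v^2 - 7*v - 4) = (v - 1)*(v + 1)*(v^2 - 3*v - 4) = (v - 4)*(v - 1)*(v + 1)*(v + 1)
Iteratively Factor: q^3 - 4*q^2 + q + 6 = (q - 2)*(q^2 - 2*q - 3) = (q - 2)*(q + 1)*(q - 3)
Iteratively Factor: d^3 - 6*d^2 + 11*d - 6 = (d - 2)*(d^2 - 4*d + 3) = (d - 2)*(d - 1)*(d - 3)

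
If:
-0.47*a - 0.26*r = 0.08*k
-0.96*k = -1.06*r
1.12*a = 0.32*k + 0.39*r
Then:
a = 0.00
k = 0.00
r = 0.00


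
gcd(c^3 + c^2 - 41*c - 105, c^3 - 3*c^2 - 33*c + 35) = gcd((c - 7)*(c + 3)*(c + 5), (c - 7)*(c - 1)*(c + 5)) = c^2 - 2*c - 35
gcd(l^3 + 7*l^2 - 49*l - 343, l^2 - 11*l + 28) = l - 7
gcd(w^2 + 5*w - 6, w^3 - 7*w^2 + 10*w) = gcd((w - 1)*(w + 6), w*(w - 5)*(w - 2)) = 1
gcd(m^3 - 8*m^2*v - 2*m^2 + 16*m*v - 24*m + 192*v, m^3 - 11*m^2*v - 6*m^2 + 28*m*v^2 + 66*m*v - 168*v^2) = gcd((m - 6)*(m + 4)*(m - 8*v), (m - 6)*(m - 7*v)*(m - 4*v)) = m - 6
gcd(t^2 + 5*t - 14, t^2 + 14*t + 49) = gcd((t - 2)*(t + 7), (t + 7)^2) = t + 7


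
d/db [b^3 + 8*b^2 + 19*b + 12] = 3*b^2 + 16*b + 19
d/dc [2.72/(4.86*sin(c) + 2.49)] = -13.2192*cos(c)/(4.86*sin(c) + 2.49)^2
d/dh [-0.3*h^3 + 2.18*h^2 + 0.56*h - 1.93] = -0.9*h^2 + 4.36*h + 0.56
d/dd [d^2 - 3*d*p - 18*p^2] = 2*d - 3*p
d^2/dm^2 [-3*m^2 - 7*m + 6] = -6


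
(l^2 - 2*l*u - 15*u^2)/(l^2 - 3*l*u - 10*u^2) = (l + 3*u)/(l + 2*u)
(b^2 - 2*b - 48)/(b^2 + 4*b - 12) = (b - 8)/(b - 2)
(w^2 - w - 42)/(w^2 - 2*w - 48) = (w - 7)/(w - 8)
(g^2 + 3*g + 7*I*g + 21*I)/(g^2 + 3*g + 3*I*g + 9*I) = (g + 7*I)/(g + 3*I)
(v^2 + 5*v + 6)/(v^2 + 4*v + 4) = (v + 3)/(v + 2)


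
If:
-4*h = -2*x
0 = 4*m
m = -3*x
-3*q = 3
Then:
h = 0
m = 0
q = -1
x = 0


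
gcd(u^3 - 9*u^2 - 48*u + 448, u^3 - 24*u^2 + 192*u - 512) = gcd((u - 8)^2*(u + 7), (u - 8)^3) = u^2 - 16*u + 64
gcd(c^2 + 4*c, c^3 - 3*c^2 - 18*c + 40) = c + 4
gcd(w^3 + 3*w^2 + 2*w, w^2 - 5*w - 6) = w + 1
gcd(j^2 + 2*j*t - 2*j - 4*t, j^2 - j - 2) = j - 2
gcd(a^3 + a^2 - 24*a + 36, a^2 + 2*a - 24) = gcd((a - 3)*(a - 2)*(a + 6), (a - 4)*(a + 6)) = a + 6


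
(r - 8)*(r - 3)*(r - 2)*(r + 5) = r^4 - 8*r^3 - 19*r^2 + 182*r - 240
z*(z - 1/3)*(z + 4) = z^3 + 11*z^2/3 - 4*z/3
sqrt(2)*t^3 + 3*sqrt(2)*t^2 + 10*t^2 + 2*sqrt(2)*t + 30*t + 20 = (t + 2)*(t + 5*sqrt(2))*(sqrt(2)*t + sqrt(2))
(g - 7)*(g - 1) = g^2 - 8*g + 7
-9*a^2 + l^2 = (-3*a + l)*(3*a + l)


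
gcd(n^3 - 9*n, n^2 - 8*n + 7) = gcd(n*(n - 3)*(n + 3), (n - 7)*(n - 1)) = 1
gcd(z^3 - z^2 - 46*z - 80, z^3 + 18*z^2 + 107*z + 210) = z + 5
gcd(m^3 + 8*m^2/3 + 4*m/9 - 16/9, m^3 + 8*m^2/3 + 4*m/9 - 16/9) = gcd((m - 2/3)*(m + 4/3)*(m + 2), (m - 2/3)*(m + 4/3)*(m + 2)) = m^3 + 8*m^2/3 + 4*m/9 - 16/9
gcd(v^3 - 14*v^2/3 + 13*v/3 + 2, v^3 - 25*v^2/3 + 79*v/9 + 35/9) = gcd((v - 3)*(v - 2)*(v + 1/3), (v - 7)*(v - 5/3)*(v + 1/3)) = v + 1/3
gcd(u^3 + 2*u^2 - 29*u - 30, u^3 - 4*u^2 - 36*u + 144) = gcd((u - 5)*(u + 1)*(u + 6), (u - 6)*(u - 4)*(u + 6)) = u + 6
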